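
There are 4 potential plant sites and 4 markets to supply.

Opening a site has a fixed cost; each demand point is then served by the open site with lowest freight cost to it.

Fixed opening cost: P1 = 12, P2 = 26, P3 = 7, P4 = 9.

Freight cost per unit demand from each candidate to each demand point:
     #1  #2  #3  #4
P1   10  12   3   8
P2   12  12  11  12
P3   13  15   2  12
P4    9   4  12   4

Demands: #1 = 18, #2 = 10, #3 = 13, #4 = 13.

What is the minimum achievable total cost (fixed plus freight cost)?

Open {P3, P4}: assign each demand point to its cheapest open site.
  #1→P4 18×9=162, #2→P4 10×4=40, #3→P3 13×2=26, #4→P4 13×4=52
  freight cost 280, fixed 16 → total 296.
Compare {P1, P3, P4}: freight cost 280 + fixed 28 = 308.
Compare {P1, P4}: freight cost 293 + fixed 21 = 314.
Compare {P2, P3, P4}: freight cost 280 + fixed 42 = 322.
All other subsets cost ≥ 308. Minimum total cost: 296.

296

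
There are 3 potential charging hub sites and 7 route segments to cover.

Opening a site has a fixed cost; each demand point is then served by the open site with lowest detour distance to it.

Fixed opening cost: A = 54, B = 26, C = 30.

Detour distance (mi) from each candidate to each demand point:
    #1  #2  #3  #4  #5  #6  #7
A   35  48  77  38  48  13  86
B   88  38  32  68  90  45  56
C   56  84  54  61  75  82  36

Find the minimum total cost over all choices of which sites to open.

340

Open {A, B}: assign each demand point to its cheapest open site.
  #1→A 35, #2→B 38, #3→B 32, #4→A 38, #5→A 48, #6→A 13, #7→B 56
  detour distance 260, fixed 80 → total 340.
Compare {A, B, C}: detour distance 240 + fixed 110 = 350.
Compare {A, C}: detour distance 272 + fixed 84 = 356.
Compare {A}: detour distance 345 + fixed 54 = 399.
All other subsets cost ≥ 350. Minimum total cost: 340.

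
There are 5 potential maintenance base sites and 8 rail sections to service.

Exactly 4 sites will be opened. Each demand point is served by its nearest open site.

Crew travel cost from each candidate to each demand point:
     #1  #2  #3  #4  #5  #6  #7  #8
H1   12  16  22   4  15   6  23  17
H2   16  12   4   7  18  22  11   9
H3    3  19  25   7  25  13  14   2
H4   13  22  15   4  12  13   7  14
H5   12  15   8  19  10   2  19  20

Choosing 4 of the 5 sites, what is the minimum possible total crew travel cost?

Open {H2, H3, H4, H5}.
  #1→H3 3, #2→H2 12, #3→H2 4, #4→H4 4, #5→H5 10, #6→H5 2, #7→H4 7, #8→H3 2  ⇒ total 44.
Compare {H1, H2, H3, H5}: total 48.
Compare {H1, H2, H3, H4}: total 50.
No size-4 selection does better; minimum is 44.

44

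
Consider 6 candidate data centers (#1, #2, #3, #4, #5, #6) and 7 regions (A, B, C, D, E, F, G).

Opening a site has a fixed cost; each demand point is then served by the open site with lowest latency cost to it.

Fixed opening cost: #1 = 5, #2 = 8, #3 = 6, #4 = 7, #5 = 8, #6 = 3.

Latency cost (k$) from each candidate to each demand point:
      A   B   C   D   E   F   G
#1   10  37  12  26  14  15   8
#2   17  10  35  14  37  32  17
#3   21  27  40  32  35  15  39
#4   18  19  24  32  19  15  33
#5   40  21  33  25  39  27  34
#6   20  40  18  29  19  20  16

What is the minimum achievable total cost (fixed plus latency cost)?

96

Open {#1, #2}: assign each demand point to its cheapest open site.
  A→#1 10, B→#2 10, C→#1 12, D→#2 14, E→#1 14, F→#1 15, G→#1 8
  latency cost 83, fixed 13 → total 96.
Compare {#1, #2, #6}: latency cost 83 + fixed 16 = 99.
Compare {#1, #2, #3}: latency cost 83 + fixed 19 = 102.
Compare {#1, #2, #4}: latency cost 83 + fixed 20 = 103.
All other subsets cost ≥ 99. Minimum total cost: 96.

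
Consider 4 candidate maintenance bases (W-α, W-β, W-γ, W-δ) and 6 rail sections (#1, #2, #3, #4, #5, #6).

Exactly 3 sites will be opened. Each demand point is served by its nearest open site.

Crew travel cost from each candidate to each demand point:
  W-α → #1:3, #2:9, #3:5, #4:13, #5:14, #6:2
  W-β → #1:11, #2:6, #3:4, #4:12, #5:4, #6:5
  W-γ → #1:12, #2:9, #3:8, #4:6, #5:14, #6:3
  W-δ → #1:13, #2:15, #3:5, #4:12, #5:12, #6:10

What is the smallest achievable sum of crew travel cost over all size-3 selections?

25

Open {W-α, W-β, W-γ}.
  #1→W-α 3, #2→W-β 6, #3→W-β 4, #4→W-γ 6, #5→W-β 4, #6→W-α 2  ⇒ total 25.
Compare {W-α, W-β, W-δ}: total 31.
Compare {W-β, W-γ, W-δ}: total 34.
No size-3 selection does better; minimum is 25.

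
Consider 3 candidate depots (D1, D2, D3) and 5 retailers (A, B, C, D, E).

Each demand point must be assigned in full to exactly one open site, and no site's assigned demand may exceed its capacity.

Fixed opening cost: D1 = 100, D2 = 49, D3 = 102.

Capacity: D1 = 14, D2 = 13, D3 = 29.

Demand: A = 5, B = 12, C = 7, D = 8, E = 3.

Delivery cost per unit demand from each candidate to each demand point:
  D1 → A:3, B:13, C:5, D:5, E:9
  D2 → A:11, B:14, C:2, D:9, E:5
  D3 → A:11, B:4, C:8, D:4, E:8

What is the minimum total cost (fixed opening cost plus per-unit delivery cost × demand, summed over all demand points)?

315

Open {D2, D3}; cheapest assignment that respects the capacities:
  D2 (cap 13, load 10): C, E — cost 7×2 + 3×5 = 29
  D3 (cap 29, load 25): A, B, D — cost 5×11 + 12×4 + 8×4 = 135
  Shipping 164, fixed 151 → total 315.
  Any other capacity-feasible assignment to {D2, D3} ships for at least 164.
Compare {D1, D3}: its best feasible assignment gives total 356.
Compare {D1, D2, D3}: its best feasible assignment gives total 375.
Every other set of open sites that can feasibly serve all demand totals ≥ 356 even under its best assignment. Minimum: 315.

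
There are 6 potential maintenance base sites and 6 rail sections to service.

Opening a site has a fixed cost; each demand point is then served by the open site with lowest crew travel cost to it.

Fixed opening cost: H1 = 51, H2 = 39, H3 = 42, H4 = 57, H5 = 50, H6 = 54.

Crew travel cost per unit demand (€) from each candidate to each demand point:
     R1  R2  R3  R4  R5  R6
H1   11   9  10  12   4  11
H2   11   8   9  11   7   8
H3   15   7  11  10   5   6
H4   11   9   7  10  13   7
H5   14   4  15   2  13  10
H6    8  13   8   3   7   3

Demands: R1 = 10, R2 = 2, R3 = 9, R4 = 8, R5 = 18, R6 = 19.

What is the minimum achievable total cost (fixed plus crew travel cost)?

Open {H1, H6}: assign each demand point to its cheapest open site.
  R1→H6 10×8=80, R2→H1 2×9=18, R3→H6 9×8=72, R4→H6 8×3=24, R5→H1 18×4=72, R6→H6 19×3=57
  crew travel cost 323, fixed 105 → total 428.
Compare {H3, H6}: crew travel cost 337 + fixed 96 = 433.
Compare {H6}: crew travel cost 385 + fixed 54 = 439.
Compare {H1, H5, H6}: crew travel cost 305 + fixed 155 = 460.
All other subsets cost ≥ 433. Minimum total cost: 428.

428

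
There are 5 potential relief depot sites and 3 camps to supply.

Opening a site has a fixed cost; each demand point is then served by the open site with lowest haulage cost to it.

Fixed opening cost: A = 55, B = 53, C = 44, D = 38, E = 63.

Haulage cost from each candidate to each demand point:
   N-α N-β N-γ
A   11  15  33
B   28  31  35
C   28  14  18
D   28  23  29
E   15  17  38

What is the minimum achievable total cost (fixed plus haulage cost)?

104

Open {C}: assign each demand point to its cheapest open site.
  N-α→C 28, N-β→C 14, N-γ→C 18
  haulage cost 60, fixed 44 → total 104.
Compare {A}: haulage cost 59 + fixed 55 = 114.
Compare {D}: haulage cost 80 + fixed 38 = 118.
Compare {E}: haulage cost 70 + fixed 63 = 133.
All other subsets cost ≥ 114. Minimum total cost: 104.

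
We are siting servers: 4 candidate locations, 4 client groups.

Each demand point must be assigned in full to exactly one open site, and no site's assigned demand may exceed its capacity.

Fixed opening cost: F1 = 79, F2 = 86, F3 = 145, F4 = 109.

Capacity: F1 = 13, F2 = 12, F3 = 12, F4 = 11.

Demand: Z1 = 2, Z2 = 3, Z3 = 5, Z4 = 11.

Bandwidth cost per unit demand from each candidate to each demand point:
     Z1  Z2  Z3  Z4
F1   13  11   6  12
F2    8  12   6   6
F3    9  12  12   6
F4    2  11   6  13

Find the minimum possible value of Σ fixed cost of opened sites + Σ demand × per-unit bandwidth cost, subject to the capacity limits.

Open {F1, F2}; cheapest assignment that respects the capacities:
  F1 (cap 13, load 10): Z1, Z2, Z3 — cost 2×13 + 3×11 + 5×6 = 89
  F2 (cap 12, load 11): Z4 — cost 11×6 = 66
  Shipping 155, fixed 165 → total 320.
  Any other capacity-feasible assignment to {F1, F2} ships for at least 155.
Compare {F2, F4}: its best feasible assignment gives total 328.
Compare {F1, F3}: its best feasible assignment gives total 379.
Every other set of open sites that can feasibly serve all demand totals ≥ 328 even under its best assignment. Minimum: 320.

320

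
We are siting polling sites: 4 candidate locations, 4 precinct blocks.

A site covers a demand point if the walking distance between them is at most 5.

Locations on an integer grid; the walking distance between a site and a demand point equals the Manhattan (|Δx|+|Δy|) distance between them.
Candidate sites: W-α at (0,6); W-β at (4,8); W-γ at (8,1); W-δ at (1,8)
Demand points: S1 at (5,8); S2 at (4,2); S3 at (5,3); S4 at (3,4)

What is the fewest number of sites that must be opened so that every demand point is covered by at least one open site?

2

Coverage sets (demand points within 5 of each site):
  W-α: {S4}
  W-β: {S1, S4}
  W-γ: {S2, S3}
  W-δ: {S1}
No single site covers all 4 demand points.
But {W-β, W-γ} covers everything, so the minimum is 2.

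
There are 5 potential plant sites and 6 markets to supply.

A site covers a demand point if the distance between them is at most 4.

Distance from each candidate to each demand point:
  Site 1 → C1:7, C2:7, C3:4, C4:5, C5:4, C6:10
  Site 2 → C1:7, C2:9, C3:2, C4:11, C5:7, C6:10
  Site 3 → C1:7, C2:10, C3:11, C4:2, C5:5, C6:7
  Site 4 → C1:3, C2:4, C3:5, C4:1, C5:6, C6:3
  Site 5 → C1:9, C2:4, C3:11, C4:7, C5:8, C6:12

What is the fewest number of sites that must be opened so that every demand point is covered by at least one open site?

Coverage sets (demand points within 4 of each site):
  Site 1: {C3, C5}
  Site 2: {C3}
  Site 3: {C4}
  Site 4: {C1, C2, C4, C6}
  Site 5: {C2}
No single site covers all 6 demand points.
But {Site 1, Site 4} covers everything, so the minimum is 2.

2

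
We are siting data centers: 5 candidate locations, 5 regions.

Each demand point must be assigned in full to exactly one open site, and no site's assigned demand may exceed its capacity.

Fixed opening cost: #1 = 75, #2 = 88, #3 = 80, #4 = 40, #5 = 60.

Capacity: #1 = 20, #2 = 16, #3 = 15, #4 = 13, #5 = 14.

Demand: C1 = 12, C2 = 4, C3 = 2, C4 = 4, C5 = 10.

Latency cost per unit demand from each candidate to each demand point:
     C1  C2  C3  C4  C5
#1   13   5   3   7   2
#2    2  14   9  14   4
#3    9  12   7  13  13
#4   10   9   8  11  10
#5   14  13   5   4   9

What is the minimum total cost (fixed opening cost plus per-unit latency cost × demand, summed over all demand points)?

261

Open {#1, #2}; cheapest assignment that respects the capacities:
  #1 (cap 20, load 20): C2, C3, C4, C5 — cost 4×5 + 2×3 + 4×7 + 10×2 = 74
  #2 (cap 16, load 12): C1 — cost 12×2 = 24
  Shipping 98, fixed 163 → total 261.
  Any other capacity-feasible assignment to {#1, #2} ships for at least 98.
Compare {#1, #2, #4}: its best feasible assignment gives total 301.
Compare {#1, #4}: its best feasible assignment gives total 309.
Every other set of open sites that can feasibly serve all demand totals ≥ 301 even under its best assignment. Minimum: 261.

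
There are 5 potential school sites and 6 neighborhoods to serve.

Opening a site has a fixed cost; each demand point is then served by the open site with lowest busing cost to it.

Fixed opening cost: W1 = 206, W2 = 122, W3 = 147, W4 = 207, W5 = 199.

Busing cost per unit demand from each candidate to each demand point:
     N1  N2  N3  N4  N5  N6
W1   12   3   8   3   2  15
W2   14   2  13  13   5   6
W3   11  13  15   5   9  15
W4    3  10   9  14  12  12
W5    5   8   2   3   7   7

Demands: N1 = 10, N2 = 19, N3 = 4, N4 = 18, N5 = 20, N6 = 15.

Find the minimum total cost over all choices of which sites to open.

661

Open {W2, W5}: assign each demand point to its cheapest open site.
  N1→W5 10×5=50, N2→W2 19×2=38, N3→W5 4×2=8, N4→W5 18×3=54, N5→W2 20×5=100, N6→W2 15×6=90
  busing cost 340, fixed 321 → total 661.
Compare {W1, W2}: busing cost 374 + fixed 328 = 702.
Compare {W5}: busing cost 509 + fixed 199 = 708.
Compare {W1, W5}: busing cost 314 + fixed 405 = 719.
All other subsets cost ≥ 702. Minimum total cost: 661.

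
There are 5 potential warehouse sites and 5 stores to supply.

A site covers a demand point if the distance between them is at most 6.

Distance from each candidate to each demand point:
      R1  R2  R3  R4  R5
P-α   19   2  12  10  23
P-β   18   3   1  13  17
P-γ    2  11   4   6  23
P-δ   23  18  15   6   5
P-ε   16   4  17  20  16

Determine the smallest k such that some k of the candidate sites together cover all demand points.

Coverage sets (demand points within 6 of each site):
  P-α: {R2}
  P-β: {R2, R3}
  P-γ: {R1, R3, R4}
  P-δ: {R4, R5}
  P-ε: {R2}
No 2 sites suffice: every size-2 union leaves at least one demand point uncovered.
But {P-α, P-γ, P-δ} covers everything, so the minimum is 3.

3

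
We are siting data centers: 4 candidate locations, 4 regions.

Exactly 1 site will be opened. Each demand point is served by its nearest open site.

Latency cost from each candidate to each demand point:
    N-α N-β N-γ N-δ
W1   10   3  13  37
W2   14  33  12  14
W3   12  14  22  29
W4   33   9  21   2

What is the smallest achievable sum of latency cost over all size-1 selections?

Open {W1}.
  N-α→W1 10, N-β→W1 3, N-γ→W1 13, N-δ→W1 37  ⇒ total 63.
Compare {W4}: total 65.
Compare {W2}: total 73.
No size-1 selection does better; minimum is 63.

63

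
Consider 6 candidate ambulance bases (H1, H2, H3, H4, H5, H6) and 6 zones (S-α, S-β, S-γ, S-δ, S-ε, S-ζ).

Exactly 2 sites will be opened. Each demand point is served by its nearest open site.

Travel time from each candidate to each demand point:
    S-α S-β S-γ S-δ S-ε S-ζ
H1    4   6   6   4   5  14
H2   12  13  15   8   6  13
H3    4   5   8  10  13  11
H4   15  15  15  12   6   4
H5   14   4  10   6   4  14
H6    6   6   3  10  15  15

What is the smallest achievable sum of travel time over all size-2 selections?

29

Open {H1, H4}.
  S-α→H1 4, S-β→H1 6, S-γ→H1 6, S-δ→H1 4, S-ε→H1 5, S-ζ→H4 4  ⇒ total 29.
Compare {H1, H3}: total 35.
Compare {H4, H6}: total 35.
No size-2 selection does better; minimum is 29.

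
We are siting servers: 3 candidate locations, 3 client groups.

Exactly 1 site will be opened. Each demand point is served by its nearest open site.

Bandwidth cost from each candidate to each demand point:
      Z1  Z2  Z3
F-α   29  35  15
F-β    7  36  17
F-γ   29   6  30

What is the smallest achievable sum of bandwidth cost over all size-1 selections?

Open {F-β}.
  Z1→F-β 7, Z2→F-β 36, Z3→F-β 17  ⇒ total 60.
Compare {F-γ}: total 65.
Compare {F-α}: total 79.

60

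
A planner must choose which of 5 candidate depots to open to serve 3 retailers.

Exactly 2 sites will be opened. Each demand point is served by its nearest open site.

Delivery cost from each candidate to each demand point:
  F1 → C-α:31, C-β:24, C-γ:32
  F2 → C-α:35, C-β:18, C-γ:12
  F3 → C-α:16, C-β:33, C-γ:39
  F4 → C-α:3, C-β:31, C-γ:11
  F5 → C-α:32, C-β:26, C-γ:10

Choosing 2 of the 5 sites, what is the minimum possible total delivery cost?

32

Open {F2, F4}.
  C-α→F4 3, C-β→F2 18, C-γ→F4 11  ⇒ total 32.
Compare {F1, F4}: total 38.
Compare {F4, F5}: total 39.
No size-2 selection does better; minimum is 32.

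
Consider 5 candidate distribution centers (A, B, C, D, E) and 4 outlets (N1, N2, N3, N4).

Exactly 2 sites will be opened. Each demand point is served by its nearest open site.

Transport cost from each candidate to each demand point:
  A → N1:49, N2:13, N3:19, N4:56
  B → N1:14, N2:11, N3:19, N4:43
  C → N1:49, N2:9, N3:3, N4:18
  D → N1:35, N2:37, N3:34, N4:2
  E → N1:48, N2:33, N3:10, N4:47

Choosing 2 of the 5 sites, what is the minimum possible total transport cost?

44

Open {B, C}.
  N1→B 14, N2→C 9, N3→C 3, N4→C 18  ⇒ total 44.
Compare {B, D}: total 46.
Compare {C, D}: total 49.
No size-2 selection does better; minimum is 44.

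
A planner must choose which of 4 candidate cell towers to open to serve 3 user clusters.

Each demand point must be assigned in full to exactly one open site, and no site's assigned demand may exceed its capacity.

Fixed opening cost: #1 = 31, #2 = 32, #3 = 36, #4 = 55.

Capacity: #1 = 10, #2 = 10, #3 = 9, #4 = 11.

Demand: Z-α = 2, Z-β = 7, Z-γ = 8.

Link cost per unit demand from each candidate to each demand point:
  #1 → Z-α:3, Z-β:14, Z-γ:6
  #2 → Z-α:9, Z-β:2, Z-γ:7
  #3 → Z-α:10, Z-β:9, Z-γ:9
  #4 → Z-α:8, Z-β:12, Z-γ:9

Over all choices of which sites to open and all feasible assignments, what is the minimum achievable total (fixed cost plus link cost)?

131

Open {#1, #2}; cheapest assignment that respects the capacities:
  #1 (cap 10, load 10): Z-α, Z-γ — cost 2×3 + 8×6 = 54
  #2 (cap 10, load 7): Z-β — cost 7×2 = 14
  Shipping 68, fixed 63 → total 131.
  Any other capacity-feasible assignment to {#1, #2} ships for at least 68.
Compare {#1, #2, #3}: its best feasible assignment gives total 167.
Compare {#2, #3}: its best feasible assignment gives total 172.
Every other set of open sites that can feasibly serve all demand totals ≥ 167 even under its best assignment. Minimum: 131.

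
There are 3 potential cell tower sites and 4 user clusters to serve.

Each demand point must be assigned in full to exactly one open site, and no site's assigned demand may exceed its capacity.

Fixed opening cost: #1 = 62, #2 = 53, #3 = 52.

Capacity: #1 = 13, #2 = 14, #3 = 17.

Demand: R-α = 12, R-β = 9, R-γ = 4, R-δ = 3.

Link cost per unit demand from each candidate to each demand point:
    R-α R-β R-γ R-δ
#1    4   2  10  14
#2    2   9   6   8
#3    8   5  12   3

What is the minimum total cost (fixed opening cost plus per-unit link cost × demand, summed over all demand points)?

231

Open {#2, #3}; cheapest assignment that respects the capacities:
  #2 (cap 14, load 12): R-α — cost 12×2 = 24
  #3 (cap 17, load 16): R-β, R-γ, R-δ — cost 9×5 + 4×12 + 3×3 = 102
  Shipping 126, fixed 105 → total 231.
  Any other capacity-feasible assignment to {#2, #3} ships for at least 126.
Compare {#1, #2, #3}: its best feasible assignment gives total 258.
Compare {#1, #3}: its best feasible assignment gives total 264.
Every other set of open sites that can feasibly serve all demand totals ≥ 258 even under its best assignment. Minimum: 231.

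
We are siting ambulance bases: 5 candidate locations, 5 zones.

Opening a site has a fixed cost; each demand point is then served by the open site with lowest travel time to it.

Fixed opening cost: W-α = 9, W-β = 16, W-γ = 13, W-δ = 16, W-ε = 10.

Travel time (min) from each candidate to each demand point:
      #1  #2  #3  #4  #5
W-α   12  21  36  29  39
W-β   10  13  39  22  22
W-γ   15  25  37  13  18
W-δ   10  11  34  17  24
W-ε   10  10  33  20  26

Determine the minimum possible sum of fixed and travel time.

107

Open {W-γ, W-ε}: assign each demand point to its cheapest open site.
  #1→W-ε 10, #2→W-ε 10, #3→W-ε 33, #4→W-γ 13, #5→W-γ 18
  travel time 84, fixed 23 → total 107.
Compare {W-ε}: travel time 99 + fixed 10 = 109.
Compare {W-δ}: travel time 96 + fixed 16 = 112.
Compare {W-γ, W-δ}: travel time 86 + fixed 29 = 115.
All other subsets cost ≥ 109. Minimum total cost: 107.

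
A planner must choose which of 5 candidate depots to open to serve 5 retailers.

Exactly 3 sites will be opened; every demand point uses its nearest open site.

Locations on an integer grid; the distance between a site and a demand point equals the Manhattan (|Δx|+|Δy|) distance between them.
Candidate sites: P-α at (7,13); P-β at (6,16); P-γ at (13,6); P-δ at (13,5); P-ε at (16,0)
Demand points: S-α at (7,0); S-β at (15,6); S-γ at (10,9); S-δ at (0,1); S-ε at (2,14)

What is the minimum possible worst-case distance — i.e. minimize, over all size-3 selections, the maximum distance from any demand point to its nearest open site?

Open {P-α, P-β, P-δ}.
  Farthest demand point is S-δ at distance 17 (to P-δ); all others are ≤ 17.
With {P-α, P-β, P-ε} the worst case is 17.
With {P-α, P-γ, P-δ} the worst case is 17.
No size-3 selection achieves below 17.

17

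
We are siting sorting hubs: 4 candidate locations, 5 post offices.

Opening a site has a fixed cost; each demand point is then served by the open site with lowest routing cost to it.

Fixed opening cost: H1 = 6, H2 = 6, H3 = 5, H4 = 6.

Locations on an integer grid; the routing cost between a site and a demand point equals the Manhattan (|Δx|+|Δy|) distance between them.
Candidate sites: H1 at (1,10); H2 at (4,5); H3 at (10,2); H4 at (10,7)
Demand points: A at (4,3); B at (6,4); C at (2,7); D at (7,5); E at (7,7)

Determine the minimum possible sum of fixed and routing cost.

Open {H2}: assign each demand point to its cheapest open site.
  A→H2 2, B→H2 3, C→H2 4, D→H2 3, E→H2 5
  routing cost 17, fixed 6 → total 23.
Compare {H2, H4}: routing cost 15 + fixed 12 = 27.
Compare {H2, H3}: routing cost 17 + fixed 11 = 28.
Compare {H1, H2}: routing cost 17 + fixed 12 = 29.
All other subsets cost ≥ 27. Minimum total cost: 23.

23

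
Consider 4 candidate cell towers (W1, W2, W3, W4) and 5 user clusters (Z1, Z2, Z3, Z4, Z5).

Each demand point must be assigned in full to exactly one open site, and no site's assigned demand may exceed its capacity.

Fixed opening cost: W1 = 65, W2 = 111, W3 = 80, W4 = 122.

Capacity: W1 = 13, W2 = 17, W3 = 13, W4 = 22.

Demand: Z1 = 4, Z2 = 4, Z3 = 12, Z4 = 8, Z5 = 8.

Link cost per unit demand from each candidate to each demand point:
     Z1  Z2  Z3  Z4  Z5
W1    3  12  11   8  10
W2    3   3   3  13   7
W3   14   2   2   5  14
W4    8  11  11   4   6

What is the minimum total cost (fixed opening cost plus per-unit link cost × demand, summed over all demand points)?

Open {W2, W4}; cheapest assignment that respects the capacities:
  W2 (cap 17, load 16): Z2, Z3 — cost 4×3 + 12×3 = 48
  W4 (cap 22, load 20): Z1, Z4, Z5 — cost 4×8 + 8×4 + 8×6 = 112
  Shipping 160, fixed 233 → total 393.
  Any other capacity-feasible assignment to {W2, W4} ships for at least 160.
Compare {W1, W2, W3}: its best feasible assignment gives total 424.
Compare {W1, W3, W4}: its best feasible assignment gives total 427.
Every other set of open sites that can feasibly serve all demand totals ≥ 424 even under its best assignment. Minimum: 393.

393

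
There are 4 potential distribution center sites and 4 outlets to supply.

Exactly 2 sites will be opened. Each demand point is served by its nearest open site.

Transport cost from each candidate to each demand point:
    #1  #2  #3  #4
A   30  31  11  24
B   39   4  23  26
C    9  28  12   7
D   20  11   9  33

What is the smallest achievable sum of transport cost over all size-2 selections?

32

Open {B, C}.
  #1→C 9, #2→B 4, #3→C 12, #4→C 7  ⇒ total 32.
Compare {C, D}: total 36.
Compare {A, C}: total 55.
No size-2 selection does better; minimum is 32.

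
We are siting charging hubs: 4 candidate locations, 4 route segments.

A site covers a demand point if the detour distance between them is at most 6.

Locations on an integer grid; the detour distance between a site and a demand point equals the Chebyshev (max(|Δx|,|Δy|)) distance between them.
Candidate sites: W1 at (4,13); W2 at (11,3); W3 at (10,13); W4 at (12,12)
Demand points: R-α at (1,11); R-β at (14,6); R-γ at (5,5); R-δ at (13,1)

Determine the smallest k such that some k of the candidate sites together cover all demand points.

2

Coverage sets (demand points within 6 of each site):
  W1: {R-α}
  W2: {R-β, R-γ, R-δ}
  W3: {}
  W4: {R-β}
No single site covers all 4 demand points.
But {W1, W2} covers everything, so the minimum is 2.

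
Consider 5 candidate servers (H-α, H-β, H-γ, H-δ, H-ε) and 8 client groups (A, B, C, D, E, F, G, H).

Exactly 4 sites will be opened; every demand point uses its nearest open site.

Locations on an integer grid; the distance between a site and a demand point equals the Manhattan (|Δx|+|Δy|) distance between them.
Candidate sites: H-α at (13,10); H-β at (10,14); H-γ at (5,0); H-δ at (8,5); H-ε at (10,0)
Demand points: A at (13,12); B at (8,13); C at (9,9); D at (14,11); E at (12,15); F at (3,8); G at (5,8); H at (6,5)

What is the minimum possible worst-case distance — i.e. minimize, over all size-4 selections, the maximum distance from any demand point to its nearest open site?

8

Open {H-α, H-β, H-γ, H-δ}.
  Farthest demand point is F at distance 8 (to H-δ); all others are ≤ 8.
With {H-α, H-β, H-δ, H-ε} the worst case is 8.
With {H-α, H-γ, H-δ, H-ε} the worst case is 8.
No size-4 selection achieves below 8.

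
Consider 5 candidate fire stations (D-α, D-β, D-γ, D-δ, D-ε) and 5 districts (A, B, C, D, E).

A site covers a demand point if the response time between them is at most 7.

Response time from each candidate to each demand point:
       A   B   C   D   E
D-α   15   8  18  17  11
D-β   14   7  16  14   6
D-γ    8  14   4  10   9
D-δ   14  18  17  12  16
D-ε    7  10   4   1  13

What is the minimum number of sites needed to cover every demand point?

Coverage sets (demand points within 7 of each site):
  D-α: {}
  D-β: {B, E}
  D-γ: {C}
  D-δ: {}
  D-ε: {A, C, D}
No single site covers all 5 demand points.
But {D-β, D-ε} covers everything, so the minimum is 2.

2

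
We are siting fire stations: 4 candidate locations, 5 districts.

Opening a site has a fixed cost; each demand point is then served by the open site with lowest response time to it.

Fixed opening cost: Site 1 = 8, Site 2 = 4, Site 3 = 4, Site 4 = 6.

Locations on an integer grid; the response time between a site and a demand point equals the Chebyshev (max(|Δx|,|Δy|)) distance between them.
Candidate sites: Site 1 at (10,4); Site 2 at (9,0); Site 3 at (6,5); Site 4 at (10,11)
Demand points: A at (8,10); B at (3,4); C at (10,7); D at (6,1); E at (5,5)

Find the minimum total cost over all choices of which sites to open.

21

Open {Site 3}: assign each demand point to its cheapest open site.
  A→Site 3 5, B→Site 3 3, C→Site 3 4, D→Site 3 4, E→Site 3 1
  response time 17, fixed 4 → total 21.
Compare {Site 2, Site 3}: response time 16 + fixed 8 = 24.
Compare {Site 3, Site 4}: response time 14 + fixed 10 = 24.
Compare {Site 2, Site 3, Site 4}: response time 13 + fixed 14 = 27.
All other subsets cost ≥ 24. Minimum total cost: 21.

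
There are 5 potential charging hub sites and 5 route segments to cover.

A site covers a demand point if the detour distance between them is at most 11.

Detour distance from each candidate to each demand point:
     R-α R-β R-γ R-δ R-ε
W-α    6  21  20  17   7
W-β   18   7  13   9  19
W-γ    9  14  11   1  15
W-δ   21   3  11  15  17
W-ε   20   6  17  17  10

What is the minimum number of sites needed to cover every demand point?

Coverage sets (demand points within 11 of each site):
  W-α: {R-α, R-ε}
  W-β: {R-β, R-δ}
  W-γ: {R-α, R-γ, R-δ}
  W-δ: {R-β, R-γ}
  W-ε: {R-β, R-ε}
No single site covers all 5 demand points.
But {W-γ, W-ε} covers everything, so the minimum is 2.

2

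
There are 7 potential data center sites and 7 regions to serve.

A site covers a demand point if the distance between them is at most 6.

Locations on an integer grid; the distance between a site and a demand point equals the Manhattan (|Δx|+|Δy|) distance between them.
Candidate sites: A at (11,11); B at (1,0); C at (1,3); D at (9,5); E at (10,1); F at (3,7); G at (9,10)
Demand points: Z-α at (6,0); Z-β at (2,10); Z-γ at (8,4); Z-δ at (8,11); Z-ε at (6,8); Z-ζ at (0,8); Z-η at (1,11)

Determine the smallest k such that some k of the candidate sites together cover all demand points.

3

Coverage sets (demand points within 6 of each site):
  A: {Z-δ}
  B: {Z-α}
  C: {Z-ζ}
  D: {Z-γ, Z-ε}
  E: {Z-α, Z-γ}
  F: {Z-β, Z-ε, Z-ζ, Z-η}
  G: {Z-δ, Z-ε}
No 2 sites suffice: every size-2 union leaves at least one demand point uncovered.
But {A, E, F} covers everything, so the minimum is 3.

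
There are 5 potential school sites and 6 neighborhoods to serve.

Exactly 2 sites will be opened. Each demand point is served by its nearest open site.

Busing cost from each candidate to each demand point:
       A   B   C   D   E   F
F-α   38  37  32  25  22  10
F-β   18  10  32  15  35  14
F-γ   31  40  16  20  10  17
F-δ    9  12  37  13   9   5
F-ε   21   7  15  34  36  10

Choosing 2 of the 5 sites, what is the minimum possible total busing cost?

Open {F-δ, F-ε}.
  A→F-δ 9, B→F-ε 7, C→F-ε 15, D→F-δ 13, E→F-δ 9, F→F-δ 5  ⇒ total 58.
Compare {F-γ, F-δ}: total 64.
Compare {F-β, F-δ}: total 78.
No size-2 selection does better; minimum is 58.

58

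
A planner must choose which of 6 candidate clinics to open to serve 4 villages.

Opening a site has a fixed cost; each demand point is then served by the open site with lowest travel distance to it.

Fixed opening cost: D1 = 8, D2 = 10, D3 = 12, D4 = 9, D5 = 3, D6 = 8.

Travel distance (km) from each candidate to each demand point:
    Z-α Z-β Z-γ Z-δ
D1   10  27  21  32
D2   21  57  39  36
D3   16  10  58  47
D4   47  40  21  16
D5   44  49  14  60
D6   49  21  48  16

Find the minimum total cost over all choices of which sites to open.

79

Open {D3, D5, D6}: assign each demand point to its cheapest open site.
  Z-α→D3 16, Z-β→D3 10, Z-γ→D5 14, Z-δ→D6 16
  travel distance 56, fixed 23 → total 79.
Compare {D1, D5, D6}: travel distance 61 + fixed 19 = 80.
Compare {D3, D4, D5}: travel distance 56 + fixed 24 = 80.
Compare {D1, D3, D5, D6}: travel distance 50 + fixed 31 = 81.
All other subsets cost ≥ 80. Minimum total cost: 79.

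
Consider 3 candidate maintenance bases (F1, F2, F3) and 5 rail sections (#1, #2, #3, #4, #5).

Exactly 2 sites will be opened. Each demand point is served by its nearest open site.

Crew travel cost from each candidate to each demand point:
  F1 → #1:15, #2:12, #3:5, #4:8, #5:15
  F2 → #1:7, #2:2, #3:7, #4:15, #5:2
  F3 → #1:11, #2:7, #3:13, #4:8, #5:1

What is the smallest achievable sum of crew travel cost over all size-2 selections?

24

Open {F1, F2}.
  #1→F2 7, #2→F2 2, #3→F1 5, #4→F1 8, #5→F2 2  ⇒ total 24.
Compare {F2, F3}: total 25.
Compare {F1, F3}: total 32.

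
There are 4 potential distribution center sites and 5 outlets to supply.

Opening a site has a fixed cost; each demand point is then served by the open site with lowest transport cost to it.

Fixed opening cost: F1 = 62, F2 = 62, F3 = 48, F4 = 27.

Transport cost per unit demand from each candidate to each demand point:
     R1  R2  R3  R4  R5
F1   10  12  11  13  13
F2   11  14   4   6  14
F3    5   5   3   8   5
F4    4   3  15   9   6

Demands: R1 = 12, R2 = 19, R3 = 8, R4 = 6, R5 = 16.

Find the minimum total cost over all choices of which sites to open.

332

Open {F3, F4}: assign each demand point to its cheapest open site.
  R1→F4 12×4=48, R2→F4 19×3=57, R3→F3 8×3=24, R4→F3 6×8=48, R5→F3 16×5=80
  transport cost 257, fixed 75 → total 332.
Compare {F3}: transport cost 307 + fixed 48 = 355.
Compare {F2, F4}: transport cost 269 + fixed 89 = 358.
Compare {F2, F3, F4}: transport cost 245 + fixed 137 = 382.
All other subsets cost ≥ 355. Minimum total cost: 332.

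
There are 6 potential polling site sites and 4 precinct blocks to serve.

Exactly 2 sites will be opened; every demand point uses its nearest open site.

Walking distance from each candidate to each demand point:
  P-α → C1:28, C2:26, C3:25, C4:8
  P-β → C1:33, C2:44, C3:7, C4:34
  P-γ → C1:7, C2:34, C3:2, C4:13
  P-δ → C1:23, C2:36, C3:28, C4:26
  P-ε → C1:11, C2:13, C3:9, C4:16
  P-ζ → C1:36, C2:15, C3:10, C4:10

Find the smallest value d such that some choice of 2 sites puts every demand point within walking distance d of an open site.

Open {P-α, P-ε}.
  Farthest demand point is C2 at walking distance 13 (to P-ε); all others are ≤ 13.
With {P-γ, P-ε} the worst case is 13.
With {P-ε, P-ζ} the worst case is 13.
No size-2 selection achieves below 13.

13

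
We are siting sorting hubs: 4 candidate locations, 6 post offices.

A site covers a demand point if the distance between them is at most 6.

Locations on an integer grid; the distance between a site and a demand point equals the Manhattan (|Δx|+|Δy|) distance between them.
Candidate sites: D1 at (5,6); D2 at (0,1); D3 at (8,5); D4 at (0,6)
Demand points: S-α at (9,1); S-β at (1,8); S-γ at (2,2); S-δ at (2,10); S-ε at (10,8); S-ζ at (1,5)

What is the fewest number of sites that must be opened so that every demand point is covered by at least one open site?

2

Coverage sets (demand points within 6 of each site):
  D1: {S-β, S-ζ}
  D2: {S-γ, S-ζ}
  D3: {S-α, S-ε}
  D4: {S-β, S-γ, S-δ, S-ζ}
No single site covers all 6 demand points.
But {D3, D4} covers everything, so the minimum is 2.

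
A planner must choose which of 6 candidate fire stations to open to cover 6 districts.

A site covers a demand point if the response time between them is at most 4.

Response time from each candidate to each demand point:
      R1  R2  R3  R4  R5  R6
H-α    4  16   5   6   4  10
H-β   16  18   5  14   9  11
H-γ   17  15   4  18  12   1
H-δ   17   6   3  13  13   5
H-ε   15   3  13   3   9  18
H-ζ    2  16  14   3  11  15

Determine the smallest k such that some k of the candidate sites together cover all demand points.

Coverage sets (demand points within 4 of each site):
  H-α: {R1, R5}
  H-β: {}
  H-γ: {R3, R6}
  H-δ: {R3}
  H-ε: {R2, R4}
  H-ζ: {R1, R4}
No 2 sites suffice: every size-2 union leaves at least one demand point uncovered.
But {H-α, H-γ, H-ε} covers everything, so the minimum is 3.

3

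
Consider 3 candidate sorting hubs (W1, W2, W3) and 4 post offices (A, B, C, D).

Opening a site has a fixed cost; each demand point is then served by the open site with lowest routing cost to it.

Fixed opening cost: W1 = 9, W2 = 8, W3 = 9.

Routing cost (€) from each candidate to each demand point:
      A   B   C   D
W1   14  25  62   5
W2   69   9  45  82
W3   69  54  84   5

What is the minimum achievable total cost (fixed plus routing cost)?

Open {W1, W2}: assign each demand point to its cheapest open site.
  A→W1 14, B→W2 9, C→W2 45, D→W1 5
  routing cost 73, fixed 17 → total 90.
Compare {W1, W2, W3}: routing cost 73 + fixed 26 = 99.
Compare {W1}: routing cost 106 + fixed 9 = 115.
Compare {W1, W3}: routing cost 106 + fixed 18 = 124.
All other subsets cost ≥ 99. Minimum total cost: 90.

90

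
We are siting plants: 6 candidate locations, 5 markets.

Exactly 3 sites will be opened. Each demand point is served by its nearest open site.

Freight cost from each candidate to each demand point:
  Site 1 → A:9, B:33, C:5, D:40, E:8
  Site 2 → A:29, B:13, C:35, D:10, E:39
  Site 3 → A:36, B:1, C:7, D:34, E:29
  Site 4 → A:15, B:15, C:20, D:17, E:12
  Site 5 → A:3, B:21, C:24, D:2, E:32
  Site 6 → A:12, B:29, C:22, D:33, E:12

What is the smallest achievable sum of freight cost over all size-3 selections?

Open {Site 1, Site 3, Site 5}.
  A→Site 5 3, B→Site 3 1, C→Site 1 5, D→Site 5 2, E→Site 1 8  ⇒ total 19.
Compare {Site 3, Site 4, Site 5}: total 25.
Compare {Site 3, Site 5, Site 6}: total 25.
No size-3 selection does better; minimum is 19.

19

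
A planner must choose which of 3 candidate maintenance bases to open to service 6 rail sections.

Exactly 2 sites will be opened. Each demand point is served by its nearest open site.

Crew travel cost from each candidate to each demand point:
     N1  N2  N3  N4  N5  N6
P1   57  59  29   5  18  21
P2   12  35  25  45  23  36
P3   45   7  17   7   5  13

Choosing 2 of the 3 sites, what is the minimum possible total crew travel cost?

61

Open {P2, P3}.
  N1→P2 12, N2→P3 7, N3→P3 17, N4→P3 7, N5→P3 5, N6→P3 13  ⇒ total 61.
Compare {P1, P3}: total 92.
Compare {P1, P2}: total 116.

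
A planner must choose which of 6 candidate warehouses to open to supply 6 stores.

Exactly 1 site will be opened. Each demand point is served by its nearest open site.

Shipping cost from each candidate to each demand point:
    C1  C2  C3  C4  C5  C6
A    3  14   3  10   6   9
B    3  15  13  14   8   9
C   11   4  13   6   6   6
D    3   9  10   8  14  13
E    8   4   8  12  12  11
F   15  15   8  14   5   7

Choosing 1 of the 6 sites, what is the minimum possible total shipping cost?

45

Open {A}.
  C1→A 3, C2→A 14, C3→A 3, C4→A 10, C5→A 6, C6→A 9  ⇒ total 45.
Compare {C}: total 46.
Compare {E}: total 55.
No size-1 selection does better; minimum is 45.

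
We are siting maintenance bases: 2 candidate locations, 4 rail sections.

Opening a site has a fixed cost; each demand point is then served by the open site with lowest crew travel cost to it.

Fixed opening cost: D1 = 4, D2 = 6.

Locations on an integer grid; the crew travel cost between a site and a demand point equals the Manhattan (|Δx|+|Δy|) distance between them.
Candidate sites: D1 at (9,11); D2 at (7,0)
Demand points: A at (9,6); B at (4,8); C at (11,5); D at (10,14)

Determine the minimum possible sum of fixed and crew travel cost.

29

Open {D1}: assign each demand point to its cheapest open site.
  A→D1 5, B→D1 8, C→D1 8, D→D1 4
  crew travel cost 25, fixed 4 → total 29.
Compare {D1, D2}: crew travel cost 25 + fixed 10 = 35.
Compare {D2}: crew travel cost 45 + fixed 6 = 51.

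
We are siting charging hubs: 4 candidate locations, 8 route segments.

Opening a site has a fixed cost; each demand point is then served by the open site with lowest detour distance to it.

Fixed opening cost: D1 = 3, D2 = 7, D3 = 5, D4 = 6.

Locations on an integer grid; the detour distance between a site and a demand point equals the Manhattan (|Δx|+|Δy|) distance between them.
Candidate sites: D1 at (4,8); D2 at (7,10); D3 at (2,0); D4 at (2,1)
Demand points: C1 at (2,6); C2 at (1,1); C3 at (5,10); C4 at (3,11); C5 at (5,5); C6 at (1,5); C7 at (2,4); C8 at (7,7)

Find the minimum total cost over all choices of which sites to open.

37

Open {D1, D4}: assign each demand point to its cheapest open site.
  C1→D1 4, C2→D4 1, C3→D1 3, C4→D1 4, C5→D1 4, C6→D4 5, C7→D4 3, C8→D1 4
  detour distance 28, fixed 9 → total 37.
Compare {D1, D3}: detour distance 31 + fixed 8 = 39.
Compare {D1, D2, D4}: detour distance 26 + fixed 16 = 42.
Compare {D1, D3, D4}: detour distance 28 + fixed 14 = 42.
All other subsets cost ≥ 39. Minimum total cost: 37.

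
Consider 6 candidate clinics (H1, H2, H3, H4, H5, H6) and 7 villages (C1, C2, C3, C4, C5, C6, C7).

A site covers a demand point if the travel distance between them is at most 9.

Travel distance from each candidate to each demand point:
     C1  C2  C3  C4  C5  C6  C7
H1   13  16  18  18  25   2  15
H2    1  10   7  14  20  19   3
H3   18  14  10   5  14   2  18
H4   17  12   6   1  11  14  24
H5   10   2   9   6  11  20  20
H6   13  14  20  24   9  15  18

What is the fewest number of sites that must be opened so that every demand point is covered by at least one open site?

Coverage sets (demand points within 9 of each site):
  H1: {C6}
  H2: {C1, C3, C7}
  H3: {C4, C6}
  H4: {C3, C4}
  H5: {C2, C3, C4}
  H6: {C5}
No 3 sites suffice: every size-3 union leaves at least one demand point uncovered.
But {H1, H2, H5, H6} covers everything, so the minimum is 4.

4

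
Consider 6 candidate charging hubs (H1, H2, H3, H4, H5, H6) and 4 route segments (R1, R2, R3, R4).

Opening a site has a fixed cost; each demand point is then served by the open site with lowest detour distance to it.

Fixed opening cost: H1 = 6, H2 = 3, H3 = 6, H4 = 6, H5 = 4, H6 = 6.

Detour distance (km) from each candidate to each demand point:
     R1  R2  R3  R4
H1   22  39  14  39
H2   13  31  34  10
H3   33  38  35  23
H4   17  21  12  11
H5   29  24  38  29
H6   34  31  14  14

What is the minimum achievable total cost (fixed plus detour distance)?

Open {H2, H4}: assign each demand point to its cheapest open site.
  R1→H2 13, R2→H4 21, R3→H4 12, R4→H2 10
  detour distance 56, fixed 9 → total 65.
Compare {H4}: detour distance 61 + fixed 6 = 67.
Compare {H2, H4, H5}: detour distance 56 + fixed 13 = 69.
Compare {H4, H5}: detour distance 61 + fixed 10 = 71.
All other subsets cost ≥ 67. Minimum total cost: 65.

65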